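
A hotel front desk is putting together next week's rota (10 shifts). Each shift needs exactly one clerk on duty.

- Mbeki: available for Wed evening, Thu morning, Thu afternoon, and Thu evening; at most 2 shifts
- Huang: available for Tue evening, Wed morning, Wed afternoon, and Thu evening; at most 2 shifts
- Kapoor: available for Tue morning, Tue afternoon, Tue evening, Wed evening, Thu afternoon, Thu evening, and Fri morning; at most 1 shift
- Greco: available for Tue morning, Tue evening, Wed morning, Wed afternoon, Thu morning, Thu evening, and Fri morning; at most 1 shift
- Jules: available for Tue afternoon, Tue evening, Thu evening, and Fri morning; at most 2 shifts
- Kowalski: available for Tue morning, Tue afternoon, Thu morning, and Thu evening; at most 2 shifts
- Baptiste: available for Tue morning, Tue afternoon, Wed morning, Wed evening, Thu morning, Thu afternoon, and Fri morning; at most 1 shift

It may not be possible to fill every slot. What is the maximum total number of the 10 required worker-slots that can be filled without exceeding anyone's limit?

10

Total capacity across all clerks is 2+2+1+1+2+2+1 = 11, and 10 slots are needed, so at most 10 can be filled.
An assignment achieving 10: Tue morning→Kapoor, Tue afternoon→Jules, Tue evening→Greco, Wed morning→Huang, Wed afternoon→Huang, Wed evening→Mbeki, Thu morning→Kowalski, Thu afternoon→Mbeki, Thu evening→Kowalski, Fri morning→Jules.
Loads: Mbeki 2/2, Huang 2/2, Kapoor 1/1, Greco 1/1, Jules 2/2, Kowalski 2/2, Baptiste 0/1.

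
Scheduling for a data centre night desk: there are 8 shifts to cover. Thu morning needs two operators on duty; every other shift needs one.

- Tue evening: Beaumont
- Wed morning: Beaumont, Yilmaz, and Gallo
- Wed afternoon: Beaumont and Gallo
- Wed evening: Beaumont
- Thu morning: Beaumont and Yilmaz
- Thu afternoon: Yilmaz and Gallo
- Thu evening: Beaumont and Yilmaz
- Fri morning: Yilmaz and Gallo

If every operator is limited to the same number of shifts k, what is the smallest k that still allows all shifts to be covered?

With 3 operators and 9 worker-slots to fill, someone must work at least ⌈9/3⌉ = 3 shifts, so k ≥ 3.
k = 3 works: Tue evening→Beaumont, Wed morning→Gallo, Wed afternoon→Gallo, Wed evening→Beaumont, Thu morning→Beaumont+Yilmaz, Thu afternoon→Yilmaz, Thu evening→Yilmaz, Fri morning→Gallo.
Loads: Beaumont 3, Yilmaz 3, Gallo 3 — all ≤ 3.

3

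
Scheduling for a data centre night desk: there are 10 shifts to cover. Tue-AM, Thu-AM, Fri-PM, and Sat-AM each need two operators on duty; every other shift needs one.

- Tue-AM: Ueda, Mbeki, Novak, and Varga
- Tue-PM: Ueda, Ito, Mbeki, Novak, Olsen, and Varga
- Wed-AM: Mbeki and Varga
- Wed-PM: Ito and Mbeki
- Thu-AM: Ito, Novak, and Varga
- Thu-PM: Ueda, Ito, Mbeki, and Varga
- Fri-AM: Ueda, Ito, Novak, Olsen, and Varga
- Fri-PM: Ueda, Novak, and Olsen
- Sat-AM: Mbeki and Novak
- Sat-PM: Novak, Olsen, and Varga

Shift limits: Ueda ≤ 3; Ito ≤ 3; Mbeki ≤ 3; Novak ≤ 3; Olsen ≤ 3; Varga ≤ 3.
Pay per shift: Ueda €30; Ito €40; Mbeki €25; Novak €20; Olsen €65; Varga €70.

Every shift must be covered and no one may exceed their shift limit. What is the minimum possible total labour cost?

Sat-AM can only be covered by Mbeki and Novak, so that assignment is forced.
Picking the cheapest available operator for each shift independently would cost €335, but that ignores the shift limits.
An optimal schedule: Tue-AM→Novak+Ueda, Tue-PM→Ito, Wed-AM→Mbeki, Wed-PM→Mbeki, Thu-AM→Novak+Ito, Thu-PM→Ueda, Fri-AM→Ito, Fri-PM→Ueda+Olsen, Sat-AM→Novak+Mbeki, Sat-PM→Olsen.
Total: 20 + 30 + 40 + 25 + 25 + 20 + 40 + 30 + 40 + 30 + 65 + 20 + 25 + 65 = €475.

€475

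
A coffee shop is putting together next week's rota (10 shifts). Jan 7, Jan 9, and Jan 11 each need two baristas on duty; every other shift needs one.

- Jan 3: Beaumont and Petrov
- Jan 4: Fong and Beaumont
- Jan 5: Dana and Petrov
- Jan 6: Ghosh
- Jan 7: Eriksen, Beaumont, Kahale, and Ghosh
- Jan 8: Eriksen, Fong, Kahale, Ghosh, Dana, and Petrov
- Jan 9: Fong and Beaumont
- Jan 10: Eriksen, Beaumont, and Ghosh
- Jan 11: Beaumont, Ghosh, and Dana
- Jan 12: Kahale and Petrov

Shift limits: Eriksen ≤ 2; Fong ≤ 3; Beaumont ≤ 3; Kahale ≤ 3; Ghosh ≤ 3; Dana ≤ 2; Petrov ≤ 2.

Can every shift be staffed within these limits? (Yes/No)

Jan 6 can only be covered by Ghosh, so that assignment is forced.
Jan 9 can only be covered by Fong and Beaumont, so that assignment is forced.
One valid schedule: Jan 3→Beaumont, Jan 4→Fong, Jan 5→Dana, Jan 6→Ghosh, Jan 7→Eriksen+Kahale, Jan 8→Fong, Jan 9→Fong+Beaumont, Jan 10→Eriksen, Jan 11→Beaumont+Ghosh, Jan 12→Kahale.
Loads: Eriksen 2/2, Fong 3/3, Beaumont 3/3, Kahale 2/3, Ghosh 2/3, Dana 1/2, Petrov 0/2 — all within limits.

Yes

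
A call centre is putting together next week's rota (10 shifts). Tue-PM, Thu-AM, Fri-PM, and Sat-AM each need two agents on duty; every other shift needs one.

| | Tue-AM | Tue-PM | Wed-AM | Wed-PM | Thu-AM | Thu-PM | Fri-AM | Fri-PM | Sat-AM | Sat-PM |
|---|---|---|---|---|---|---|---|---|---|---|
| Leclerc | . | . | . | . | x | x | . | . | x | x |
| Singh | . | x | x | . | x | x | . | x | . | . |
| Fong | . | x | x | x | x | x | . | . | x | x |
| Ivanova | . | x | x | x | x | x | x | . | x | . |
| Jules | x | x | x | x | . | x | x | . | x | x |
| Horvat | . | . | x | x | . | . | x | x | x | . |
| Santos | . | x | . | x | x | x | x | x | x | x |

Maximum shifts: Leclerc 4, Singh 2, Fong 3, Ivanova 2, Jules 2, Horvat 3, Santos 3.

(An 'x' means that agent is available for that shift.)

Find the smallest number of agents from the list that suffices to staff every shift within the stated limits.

14 slots to fill and no one can take more than 4, so at least ⌈14/4⌉ = 4 agents are needed.
Any 4 agents together have capacity at most 4+3+3+3 = 13 < 14 slots, so 4 can never suffice.
Leclerc, Singh, Fong, Jules, and Horvat alone can cover everything: Tue-AM→Jules, Tue-PM→Singh+Fong, Wed-AM→Horvat, Wed-PM→Fong, Thu-AM→Leclerc+Fong, Thu-PM→Leclerc, Fri-AM→Jules, Fri-PM→Singh+Horvat, Sat-AM→Leclerc+Horvat, Sat-PM→Leclerc.

5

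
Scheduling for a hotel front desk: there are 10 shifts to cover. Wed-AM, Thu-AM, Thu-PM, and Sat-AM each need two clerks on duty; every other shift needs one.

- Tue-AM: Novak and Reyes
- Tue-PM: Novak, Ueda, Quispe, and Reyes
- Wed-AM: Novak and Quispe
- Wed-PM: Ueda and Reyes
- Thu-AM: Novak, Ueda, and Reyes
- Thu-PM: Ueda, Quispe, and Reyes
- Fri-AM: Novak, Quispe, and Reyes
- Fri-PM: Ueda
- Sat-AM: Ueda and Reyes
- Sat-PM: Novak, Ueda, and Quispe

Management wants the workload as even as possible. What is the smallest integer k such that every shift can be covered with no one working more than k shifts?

4

With 4 clerks and 14 worker-slots to fill, someone must work at least ⌈14/4⌉ = 4 shifts, so k ≥ 4.
k = 4 works: Tue-AM→Novak, Tue-PM→Quispe, Wed-AM→Novak+Quispe, Wed-PM→Ueda, Thu-AM→Novak+Ueda, Thu-PM→Quispe+Reyes, Fri-AM→Novak, Fri-PM→Ueda, Sat-AM→Ueda+Reyes, Sat-PM→Quispe.
Loads: Novak 4, Ueda 4, Quispe 4, Reyes 2 — all ≤ 4.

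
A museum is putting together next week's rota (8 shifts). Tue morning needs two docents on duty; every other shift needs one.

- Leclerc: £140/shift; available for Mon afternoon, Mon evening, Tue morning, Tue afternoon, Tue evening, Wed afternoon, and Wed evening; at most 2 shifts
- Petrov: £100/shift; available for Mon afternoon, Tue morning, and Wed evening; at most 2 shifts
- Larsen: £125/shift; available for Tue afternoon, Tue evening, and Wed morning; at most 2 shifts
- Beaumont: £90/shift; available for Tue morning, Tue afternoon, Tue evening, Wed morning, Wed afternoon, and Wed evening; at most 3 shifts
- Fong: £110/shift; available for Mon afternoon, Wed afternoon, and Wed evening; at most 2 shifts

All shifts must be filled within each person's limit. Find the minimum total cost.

Mon evening can only be covered by Leclerc, so that assignment is forced.
Picking the cheapest available docent for each shift independently would cost £880, but that ignores the shift limits.
An optimal schedule: Mon afternoon→Petrov, Mon evening→Leclerc, Tue morning→Beaumont+Petrov, Tue afternoon→Beaumont, Tue evening→Larsen, Wed morning→Beaumont, Wed afternoon→Fong, Wed evening→Fong.
Total: 100 + 140 + 90 + 100 + 90 + 125 + 90 + 110 + 110 = £955.

£955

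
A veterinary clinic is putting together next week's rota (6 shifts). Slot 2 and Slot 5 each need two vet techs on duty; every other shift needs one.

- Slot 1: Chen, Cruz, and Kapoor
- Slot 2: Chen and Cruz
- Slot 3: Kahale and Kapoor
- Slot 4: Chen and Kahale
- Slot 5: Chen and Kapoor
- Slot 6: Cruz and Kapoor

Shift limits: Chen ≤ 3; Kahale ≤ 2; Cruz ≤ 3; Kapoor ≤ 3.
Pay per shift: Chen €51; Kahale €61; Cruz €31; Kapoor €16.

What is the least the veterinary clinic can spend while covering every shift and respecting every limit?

€263

Slot 2 can only be covered by Chen and Cruz, so that assignment is forced.
Slot 5 can only be covered by Chen and Kapoor, so that assignment is forced.
Picking the cheapest available vet tech for each shift independently would cost €248, but that ignores the shift limits.
An optimal schedule: Slot 1→Cruz, Slot 2→Cruz+Chen, Slot 3→Kapoor, Slot 4→Chen, Slot 5→Kapoor+Chen, Slot 6→Kapoor.
Total: 31 + 31 + 51 + 16 + 51 + 16 + 51 + 16 = €263.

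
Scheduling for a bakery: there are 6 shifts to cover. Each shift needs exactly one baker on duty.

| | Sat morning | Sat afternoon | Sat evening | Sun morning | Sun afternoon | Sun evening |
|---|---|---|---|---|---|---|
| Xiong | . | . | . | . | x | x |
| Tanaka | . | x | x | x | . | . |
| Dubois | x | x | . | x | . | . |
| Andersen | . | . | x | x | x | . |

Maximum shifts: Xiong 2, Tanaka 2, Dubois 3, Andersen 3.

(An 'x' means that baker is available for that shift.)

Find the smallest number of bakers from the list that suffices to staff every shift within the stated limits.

6 slots to fill and no one can take more than 3, so at least ⌈6/3⌉ = 2 bakers are needed.
Shifts {Sat morning, Sat evening, Sun evening} need 3 slots, but among the bakers available for them (Xiong, Tanaka, Dubois, and Andersen) any 2 together supply at most 2. So 2 bakers are not enough.
Xiong, Tanaka, and Dubois alone can cover everything: Sat morning→Dubois, Sat afternoon→Tanaka, Sat evening→Tanaka, Sun morning→Dubois, Sun afternoon→Xiong, Sun evening→Xiong.

3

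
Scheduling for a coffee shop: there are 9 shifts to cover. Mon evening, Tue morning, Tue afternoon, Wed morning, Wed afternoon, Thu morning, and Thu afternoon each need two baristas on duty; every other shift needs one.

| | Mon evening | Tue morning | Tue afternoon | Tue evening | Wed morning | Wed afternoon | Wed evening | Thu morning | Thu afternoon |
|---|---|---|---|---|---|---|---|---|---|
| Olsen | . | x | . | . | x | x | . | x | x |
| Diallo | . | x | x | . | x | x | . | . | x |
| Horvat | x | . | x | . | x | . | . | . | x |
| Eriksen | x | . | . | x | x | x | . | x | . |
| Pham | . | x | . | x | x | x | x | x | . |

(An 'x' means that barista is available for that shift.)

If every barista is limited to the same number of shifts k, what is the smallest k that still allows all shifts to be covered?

4

With 5 baristas and 16 worker-slots to fill, someone must work at least ⌈16/5⌉ = 4 shifts, so k ≥ 4.
k = 4 works: Mon evening→Horvat+Eriksen, Tue morning→Olsen+Diallo, Tue afternoon→Diallo+Horvat, Tue evening→Eriksen, Wed morning→Horvat+Eriksen, Wed afternoon→Olsen+Diallo, Wed evening→Pham, Thu morning→Olsen+Eriksen, Thu afternoon→Olsen+Diallo.
Loads: Olsen 4, Diallo 4, Horvat 3, Eriksen 4, Pham 1 — all ≤ 4.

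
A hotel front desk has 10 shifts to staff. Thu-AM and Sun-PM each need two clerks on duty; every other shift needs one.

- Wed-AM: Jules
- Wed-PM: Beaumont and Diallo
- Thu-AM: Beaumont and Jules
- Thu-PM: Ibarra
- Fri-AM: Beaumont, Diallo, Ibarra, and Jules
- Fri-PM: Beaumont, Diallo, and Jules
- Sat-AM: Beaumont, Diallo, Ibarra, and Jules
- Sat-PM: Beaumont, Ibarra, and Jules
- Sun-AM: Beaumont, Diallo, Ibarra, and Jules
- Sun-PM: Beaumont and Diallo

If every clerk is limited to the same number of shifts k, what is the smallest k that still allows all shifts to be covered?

3

With 4 clerks and 12 worker-slots to fill, someone must work at least ⌈12/4⌉ = 3 shifts, so k ≥ 3.
k = 3 works: Wed-AM→Jules, Wed-PM→Beaumont, Thu-AM→Beaumont+Jules, Thu-PM→Ibarra, Fri-AM→Diallo, Fri-PM→Diallo, Sat-AM→Ibarra, Sat-PM→Ibarra, Sun-AM→Jules, Sun-PM→Beaumont+Diallo.
Loads: Beaumont 3, Diallo 3, Ibarra 3, Jules 3 — all ≤ 3.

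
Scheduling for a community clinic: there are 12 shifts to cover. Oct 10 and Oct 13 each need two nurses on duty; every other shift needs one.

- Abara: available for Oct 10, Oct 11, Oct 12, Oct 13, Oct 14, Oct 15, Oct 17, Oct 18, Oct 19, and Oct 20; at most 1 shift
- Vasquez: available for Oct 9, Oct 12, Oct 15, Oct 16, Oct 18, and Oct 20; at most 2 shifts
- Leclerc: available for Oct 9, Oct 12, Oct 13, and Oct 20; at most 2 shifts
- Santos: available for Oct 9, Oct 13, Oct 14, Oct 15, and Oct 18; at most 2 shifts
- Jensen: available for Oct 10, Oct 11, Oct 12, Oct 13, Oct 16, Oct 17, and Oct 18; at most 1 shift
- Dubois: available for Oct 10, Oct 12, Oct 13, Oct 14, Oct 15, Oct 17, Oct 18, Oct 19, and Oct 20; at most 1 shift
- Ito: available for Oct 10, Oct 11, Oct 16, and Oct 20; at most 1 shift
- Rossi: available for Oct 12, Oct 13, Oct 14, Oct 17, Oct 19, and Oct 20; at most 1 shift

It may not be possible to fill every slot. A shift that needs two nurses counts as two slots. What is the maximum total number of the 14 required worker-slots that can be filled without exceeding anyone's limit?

Total capacity across all nurses is 1+2+2+2+1+1+1+1 = 11, and 14 slots are needed, so at most 11 can be filled.
An assignment achieving 11: Oct 9→Vasquez, Oct 10→Jensen+Ito, Oct 11→Abara, Oct 12→Leclerc, Oct 13→Leclerc, Oct 14→Santos, Oct 15→Santos, Oct 16→Vasquez, Oct 17→Rossi, Oct 19→Dubois.
Loads: Abara 1/1, Vasquez 2/2, Leclerc 2/2, Santos 2/2, Jensen 1/1, Dubois 1/1, Ito 1/1, Rossi 1/1.

11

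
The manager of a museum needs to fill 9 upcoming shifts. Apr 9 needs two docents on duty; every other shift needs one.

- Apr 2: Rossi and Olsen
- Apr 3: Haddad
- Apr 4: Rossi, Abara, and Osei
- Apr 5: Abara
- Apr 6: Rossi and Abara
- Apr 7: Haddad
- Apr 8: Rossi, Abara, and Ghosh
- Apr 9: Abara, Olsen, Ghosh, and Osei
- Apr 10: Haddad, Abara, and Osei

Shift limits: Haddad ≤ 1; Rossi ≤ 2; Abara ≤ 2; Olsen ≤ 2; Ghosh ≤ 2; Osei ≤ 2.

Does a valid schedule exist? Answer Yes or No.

No

Total capacity is 11 and 10 slots are needed, so capacity alone doesn't rule it out.
Shifts {Apr 3, Apr 7} need 2 worker-slots in total, but the docents available for any of those shifts (Haddad) can supply at most 1 among them. So no valid schedule exists.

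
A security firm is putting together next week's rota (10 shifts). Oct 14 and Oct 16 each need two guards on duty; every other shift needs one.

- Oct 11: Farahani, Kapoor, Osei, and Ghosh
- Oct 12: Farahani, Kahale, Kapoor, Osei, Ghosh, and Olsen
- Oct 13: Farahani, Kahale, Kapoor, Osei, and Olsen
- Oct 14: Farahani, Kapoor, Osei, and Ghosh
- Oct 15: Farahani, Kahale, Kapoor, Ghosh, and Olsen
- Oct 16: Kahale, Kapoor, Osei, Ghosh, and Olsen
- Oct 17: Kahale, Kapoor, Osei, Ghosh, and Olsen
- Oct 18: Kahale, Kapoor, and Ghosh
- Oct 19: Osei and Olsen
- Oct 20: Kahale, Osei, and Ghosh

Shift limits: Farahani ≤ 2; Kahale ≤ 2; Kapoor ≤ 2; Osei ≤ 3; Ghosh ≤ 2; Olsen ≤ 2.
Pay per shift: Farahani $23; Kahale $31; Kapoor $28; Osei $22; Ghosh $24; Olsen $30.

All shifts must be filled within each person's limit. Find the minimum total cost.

Picking the cheapest available guard for each shift independently would cost $270, but that ignores the shift limits.
An optimal schedule: Oct 11→Osei, Oct 12→Olsen, Oct 13→Farahani, Oct 14→Ghosh+Kapoor, Oct 15→Farahani, Oct 16→Olsen+Kahale, Oct 17→Kapoor, Oct 18→Ghosh, Oct 19→Osei, Oct 20→Osei.
Total: 22 + 30 + 23 + 24 + 28 + 23 + 30 + 31 + 28 + 24 + 22 + 22 = $307.

$307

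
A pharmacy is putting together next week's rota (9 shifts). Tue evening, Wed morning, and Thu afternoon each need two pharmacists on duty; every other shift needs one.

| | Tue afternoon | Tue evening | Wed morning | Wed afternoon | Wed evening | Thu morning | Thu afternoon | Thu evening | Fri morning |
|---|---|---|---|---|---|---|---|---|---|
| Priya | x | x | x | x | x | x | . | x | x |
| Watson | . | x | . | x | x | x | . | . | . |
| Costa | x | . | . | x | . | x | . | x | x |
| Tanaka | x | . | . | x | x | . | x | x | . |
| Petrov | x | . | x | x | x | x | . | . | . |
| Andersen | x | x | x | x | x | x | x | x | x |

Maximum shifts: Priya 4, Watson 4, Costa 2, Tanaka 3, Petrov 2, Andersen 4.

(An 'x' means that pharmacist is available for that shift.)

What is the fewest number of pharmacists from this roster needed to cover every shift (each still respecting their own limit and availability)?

4

12 slots to fill and no one can take more than 4, so at least ⌈12/4⌉ = 3 pharmacists are needed.
No set of 3 pharmacists can cover every shift (each such set leaves at least one shift with no one available or exceeds a cap).
Priya, Watson, Tanaka, and Andersen alone can cover everything: Tue afternoon→Priya, Tue evening→Priya+Watson, Wed morning→Priya+Andersen, Wed afternoon→Watson, Wed evening→Watson, Thu morning→Watson, Thu afternoon→Tanaka+Andersen, Thu evening→Tanaka, Fri morning→Priya.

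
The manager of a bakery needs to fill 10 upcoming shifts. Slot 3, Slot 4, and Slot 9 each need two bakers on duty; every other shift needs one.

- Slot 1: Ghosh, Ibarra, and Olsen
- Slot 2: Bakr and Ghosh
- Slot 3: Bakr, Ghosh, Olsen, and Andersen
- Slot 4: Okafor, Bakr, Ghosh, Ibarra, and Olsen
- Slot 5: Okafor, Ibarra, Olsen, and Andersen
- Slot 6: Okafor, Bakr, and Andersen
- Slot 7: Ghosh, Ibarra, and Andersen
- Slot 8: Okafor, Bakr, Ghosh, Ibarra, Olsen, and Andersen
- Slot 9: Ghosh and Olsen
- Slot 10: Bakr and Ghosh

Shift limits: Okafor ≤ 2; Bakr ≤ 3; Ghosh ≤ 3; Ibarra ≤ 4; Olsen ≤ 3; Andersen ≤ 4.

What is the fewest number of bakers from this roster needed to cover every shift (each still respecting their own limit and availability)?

13 slots to fill and no one can take more than 4, so at least ⌈13/4⌉ = 4 bakers are needed.
Bakr, Ghosh, Ibarra, and Olsen alone can cover everything: Slot 1→Ibarra, Slot 2→Bakr, Slot 3→Ghosh+Olsen, Slot 4→Ibarra+Olsen, Slot 5→Ibarra, Slot 6→Bakr, Slot 7→Ghosh, Slot 8→Ibarra, Slot 9→Ghosh+Olsen, Slot 10→Bakr.

4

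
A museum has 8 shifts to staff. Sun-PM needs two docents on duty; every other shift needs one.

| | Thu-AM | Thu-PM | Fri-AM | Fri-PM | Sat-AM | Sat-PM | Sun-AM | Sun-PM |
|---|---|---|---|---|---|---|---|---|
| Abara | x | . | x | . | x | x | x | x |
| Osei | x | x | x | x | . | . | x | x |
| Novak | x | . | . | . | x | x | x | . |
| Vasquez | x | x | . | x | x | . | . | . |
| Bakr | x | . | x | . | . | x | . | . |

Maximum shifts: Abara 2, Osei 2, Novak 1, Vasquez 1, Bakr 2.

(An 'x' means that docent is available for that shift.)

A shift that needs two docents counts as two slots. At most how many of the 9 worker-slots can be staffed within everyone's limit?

Total capacity across all docents is 2+2+1+1+2 = 8, and 9 slots are needed, so at most 8 can be filled.
An assignment achieving 8: Thu-AM→Bakr, Thu-PM→Osei, Fri-AM→Abara, Fri-PM→Osei, Sat-AM→Vasquez, Sat-PM→Bakr, Sun-AM→Novak, Sun-PM→Abara.
Loads: Abara 2/2, Osei 2/2, Novak 1/1, Vasquez 1/1, Bakr 2/2.

8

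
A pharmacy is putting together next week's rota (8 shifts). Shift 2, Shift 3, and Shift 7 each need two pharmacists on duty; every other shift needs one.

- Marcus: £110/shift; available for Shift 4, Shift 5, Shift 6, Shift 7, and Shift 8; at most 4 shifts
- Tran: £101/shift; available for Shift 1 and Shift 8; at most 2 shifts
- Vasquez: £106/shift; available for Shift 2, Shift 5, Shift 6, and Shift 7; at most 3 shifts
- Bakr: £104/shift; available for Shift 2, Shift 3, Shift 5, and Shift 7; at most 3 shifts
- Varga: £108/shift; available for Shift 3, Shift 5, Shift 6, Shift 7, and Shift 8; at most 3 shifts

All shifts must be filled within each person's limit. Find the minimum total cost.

£1158

Shift 1 can only be covered by Tran, so that assignment is forced.
Shift 2 can only be covered by Vasquez and Bakr, so that assignment is forced.
Shift 3 can only be covered by Bakr and Varga, so that assignment is forced.
Picking the cheapest available pharmacist for each shift independently would cost £1154, but that ignores the shift limits.
An optimal schedule: Shift 1→Tran, Shift 2→Bakr+Vasquez, Shift 3→Bakr+Varga, Shift 4→Marcus, Shift 5→Bakr, Shift 6→Vasquez, Shift 7→Vasquez+Varga, Shift 8→Tran.
Total: 101 + 104 + 106 + 104 + 108 + 110 + 104 + 106 + 106 + 108 + 101 = £1158.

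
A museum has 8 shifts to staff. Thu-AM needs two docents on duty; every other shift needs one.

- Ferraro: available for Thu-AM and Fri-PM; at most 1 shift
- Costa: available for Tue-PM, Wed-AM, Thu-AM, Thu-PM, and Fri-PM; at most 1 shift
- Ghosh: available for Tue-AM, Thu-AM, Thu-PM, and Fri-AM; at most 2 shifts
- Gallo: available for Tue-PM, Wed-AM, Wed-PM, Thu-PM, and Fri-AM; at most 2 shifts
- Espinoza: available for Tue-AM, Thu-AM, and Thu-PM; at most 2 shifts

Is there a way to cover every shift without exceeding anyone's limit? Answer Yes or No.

Total capacity is 1+1+2+2+2 = 8 but 9 worker-slots are needed — infeasible.

No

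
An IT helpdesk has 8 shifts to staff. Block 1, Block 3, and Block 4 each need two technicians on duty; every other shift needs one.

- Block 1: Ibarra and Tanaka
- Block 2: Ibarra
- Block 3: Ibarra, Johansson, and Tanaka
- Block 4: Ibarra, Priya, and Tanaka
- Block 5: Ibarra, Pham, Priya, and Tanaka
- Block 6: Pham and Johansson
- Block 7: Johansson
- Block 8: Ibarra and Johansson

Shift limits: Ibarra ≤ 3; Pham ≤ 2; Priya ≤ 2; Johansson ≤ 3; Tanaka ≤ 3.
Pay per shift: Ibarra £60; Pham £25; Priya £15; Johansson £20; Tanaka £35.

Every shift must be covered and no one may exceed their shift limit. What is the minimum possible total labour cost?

Block 1 can only be covered by Ibarra and Tanaka, so that assignment is forced.
Block 2 can only be covered by Ibarra, so that assignment is forced.
Block 7 can only be covered by Johansson, so that assignment is forced.
Picking the cheapest available technician for each shift independently would cost £335, but that ignores the shift limits.
An optimal schedule: Block 1→Tanaka+Ibarra, Block 2→Ibarra, Block 3→Johansson+Tanaka, Block 4→Priya+Tanaka, Block 5→Priya, Block 6→Pham, Block 7→Johansson, Block 8→Johansson.
Total: 35 + 60 + 60 + 20 + 35 + 15 + 35 + 15 + 25 + 20 + 20 = £340.

£340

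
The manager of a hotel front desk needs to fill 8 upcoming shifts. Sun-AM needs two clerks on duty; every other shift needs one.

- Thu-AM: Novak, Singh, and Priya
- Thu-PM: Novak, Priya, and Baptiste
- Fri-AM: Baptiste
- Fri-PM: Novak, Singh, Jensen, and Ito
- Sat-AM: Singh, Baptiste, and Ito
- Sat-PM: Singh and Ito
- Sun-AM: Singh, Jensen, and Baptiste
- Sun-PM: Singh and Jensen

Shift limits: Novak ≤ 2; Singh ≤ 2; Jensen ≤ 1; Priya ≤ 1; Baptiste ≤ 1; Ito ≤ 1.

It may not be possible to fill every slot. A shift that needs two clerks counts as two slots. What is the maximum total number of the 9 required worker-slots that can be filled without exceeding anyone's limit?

8

Total capacity across all clerks is 2+2+1+1+1+1 = 8, and 9 slots are needed, so at most 8 can be filled.
An assignment achieving 8: Thu-AM→Novak, Thu-PM→Priya, Fri-AM→Baptiste, Fri-PM→Novak, Sat-AM→Ito, Sat-PM→Singh, Sun-AM→Jensen, Sun-PM→Singh.
Loads: Novak 2/2, Singh 2/2, Jensen 1/1, Priya 1/1, Baptiste 1/1, Ito 1/1.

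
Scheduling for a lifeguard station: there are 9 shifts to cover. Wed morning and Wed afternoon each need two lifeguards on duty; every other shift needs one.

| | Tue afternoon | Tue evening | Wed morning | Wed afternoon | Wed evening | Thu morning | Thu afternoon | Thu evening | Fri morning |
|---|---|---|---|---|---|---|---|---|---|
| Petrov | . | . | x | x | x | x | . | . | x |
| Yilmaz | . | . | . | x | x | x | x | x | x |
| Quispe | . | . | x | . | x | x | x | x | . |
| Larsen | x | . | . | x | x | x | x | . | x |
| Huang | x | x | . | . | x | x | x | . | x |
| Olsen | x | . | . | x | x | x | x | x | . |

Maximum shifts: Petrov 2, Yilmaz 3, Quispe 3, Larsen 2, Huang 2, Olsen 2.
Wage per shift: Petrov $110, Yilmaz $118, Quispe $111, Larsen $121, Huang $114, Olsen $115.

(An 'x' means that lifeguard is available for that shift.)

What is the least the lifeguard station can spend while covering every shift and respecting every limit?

$1247

Tue evening can only be covered by Huang, so that assignment is forced.
Wed morning can only be covered by Petrov and Quispe, so that assignment is forced.
Picking the cheapest available lifeguard for each shift independently would cost $1226, but that ignores the shift limits.
An optimal schedule: Tue afternoon→Huang, Tue evening→Huang, Wed morning→Petrov+Quispe, Wed afternoon→Olsen+Yilmaz, Wed evening→Olsen, Thu morning→Yilmaz, Thu afternoon→Quispe, Thu evening→Quispe, Fri morning→Petrov.
Total: 114 + 114 + 110 + 111 + 115 + 118 + 115 + 118 + 111 + 111 + 110 = $1247.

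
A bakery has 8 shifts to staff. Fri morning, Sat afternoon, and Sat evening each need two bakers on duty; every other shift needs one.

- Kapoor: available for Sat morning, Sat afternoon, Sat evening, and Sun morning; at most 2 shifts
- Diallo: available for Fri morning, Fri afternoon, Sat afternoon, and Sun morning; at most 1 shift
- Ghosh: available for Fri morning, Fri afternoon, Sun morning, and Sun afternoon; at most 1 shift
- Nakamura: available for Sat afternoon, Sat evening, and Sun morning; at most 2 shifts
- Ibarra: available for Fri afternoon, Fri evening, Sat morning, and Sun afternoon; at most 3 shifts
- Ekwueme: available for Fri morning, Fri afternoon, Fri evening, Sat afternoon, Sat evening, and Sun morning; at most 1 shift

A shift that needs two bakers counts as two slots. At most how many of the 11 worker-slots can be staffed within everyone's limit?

Total capacity across all bakers is 2+1+1+2+3+1 = 10, and 11 slots are needed, so at most 10 can be filled.
An assignment achieving 10: Fri morning→Diallo+Ghosh, Fri afternoon→Ibarra, Fri evening→Ibarra, Sat morning→Kapoor, Sat afternoon→Nakamura+Ekwueme, Sat evening→Kapoor+Nakamura, Sun afternoon→Ibarra.
Loads: Kapoor 2/2, Diallo 1/1, Ghosh 1/1, Nakamura 2/2, Ibarra 3/3, Ekwueme 1/1.

10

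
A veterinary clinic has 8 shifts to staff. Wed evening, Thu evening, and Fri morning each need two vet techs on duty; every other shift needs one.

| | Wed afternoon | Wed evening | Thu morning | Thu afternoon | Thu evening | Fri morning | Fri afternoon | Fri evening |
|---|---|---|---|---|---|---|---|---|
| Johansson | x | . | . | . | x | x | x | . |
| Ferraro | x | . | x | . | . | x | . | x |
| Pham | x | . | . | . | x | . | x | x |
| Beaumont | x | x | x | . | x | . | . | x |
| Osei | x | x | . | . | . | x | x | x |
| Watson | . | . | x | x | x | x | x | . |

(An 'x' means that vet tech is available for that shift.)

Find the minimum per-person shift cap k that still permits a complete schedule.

With 6 vet techs and 11 worker-slots to fill, someone must work at least ⌈11/6⌉ = 2 shifts, so k ≥ 2.
k = 2 works: Wed afternoon→Johansson, Wed evening→Beaumont+Osei, Thu morning→Ferraro, Thu afternoon→Watson, Thu evening→Pham+Beaumont, Fri morning→Osei+Watson, Fri afternoon→Johansson, Fri evening→Ferraro.
Loads: Johansson 2, Ferraro 2, Pham 1, Beaumont 2, Osei 2, Watson 2 — all ≤ 2.

2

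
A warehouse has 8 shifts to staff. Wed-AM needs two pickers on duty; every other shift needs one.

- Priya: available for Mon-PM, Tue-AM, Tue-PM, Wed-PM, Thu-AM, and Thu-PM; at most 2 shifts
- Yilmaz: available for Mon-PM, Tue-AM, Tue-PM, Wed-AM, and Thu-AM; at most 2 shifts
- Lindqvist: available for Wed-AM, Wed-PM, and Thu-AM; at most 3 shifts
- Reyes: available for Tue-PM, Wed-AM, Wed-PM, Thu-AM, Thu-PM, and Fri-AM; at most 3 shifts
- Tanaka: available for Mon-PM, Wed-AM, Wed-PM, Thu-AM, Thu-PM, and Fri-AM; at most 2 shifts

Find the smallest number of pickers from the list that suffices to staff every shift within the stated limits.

4

9 slots to fill and no one can take more than 3, so at least ⌈9/3⌉ = 3 pickers are needed.
Any 3 pickers together have capacity at most 3+3+2 = 8 < 9 slots, so 3 can never suffice.
Priya, Yilmaz, Lindqvist, and Reyes alone can cover everything: Mon-PM→Priya, Tue-AM→Priya, Tue-PM→Yilmaz, Wed-AM→Yilmaz+Lindqvist, Wed-PM→Lindqvist, Thu-AM→Lindqvist, Thu-PM→Reyes, Fri-AM→Reyes.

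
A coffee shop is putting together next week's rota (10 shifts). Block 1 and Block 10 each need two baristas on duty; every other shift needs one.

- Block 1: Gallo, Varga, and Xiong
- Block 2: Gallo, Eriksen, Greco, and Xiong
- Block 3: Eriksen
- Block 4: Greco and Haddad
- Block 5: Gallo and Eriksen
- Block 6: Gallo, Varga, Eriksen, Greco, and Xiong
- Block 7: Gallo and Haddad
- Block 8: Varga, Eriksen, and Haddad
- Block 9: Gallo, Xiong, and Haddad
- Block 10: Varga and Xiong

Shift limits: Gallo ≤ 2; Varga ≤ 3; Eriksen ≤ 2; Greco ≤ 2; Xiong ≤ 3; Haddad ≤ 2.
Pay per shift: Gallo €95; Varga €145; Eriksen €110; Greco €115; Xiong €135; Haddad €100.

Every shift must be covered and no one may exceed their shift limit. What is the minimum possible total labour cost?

Block 3 can only be covered by Eriksen, so that assignment is forced.
Block 10 can only be covered by Varga and Xiong, so that assignment is forced.
Picking the cheapest available barista for each shift independently would cost €1295, but that ignores the shift limits.
An optimal schedule: Block 1→Gallo+Xiong, Block 2→Greco, Block 3→Eriksen, Block 4→Haddad, Block 5→Gallo, Block 6→Greco, Block 7→Haddad, Block 8→Eriksen, Block 9→Xiong, Block 10→Xiong+Varga.
Total: 95 + 135 + 115 + 110 + 100 + 95 + 115 + 100 + 110 + 135 + 135 + 145 = €1390.

€1390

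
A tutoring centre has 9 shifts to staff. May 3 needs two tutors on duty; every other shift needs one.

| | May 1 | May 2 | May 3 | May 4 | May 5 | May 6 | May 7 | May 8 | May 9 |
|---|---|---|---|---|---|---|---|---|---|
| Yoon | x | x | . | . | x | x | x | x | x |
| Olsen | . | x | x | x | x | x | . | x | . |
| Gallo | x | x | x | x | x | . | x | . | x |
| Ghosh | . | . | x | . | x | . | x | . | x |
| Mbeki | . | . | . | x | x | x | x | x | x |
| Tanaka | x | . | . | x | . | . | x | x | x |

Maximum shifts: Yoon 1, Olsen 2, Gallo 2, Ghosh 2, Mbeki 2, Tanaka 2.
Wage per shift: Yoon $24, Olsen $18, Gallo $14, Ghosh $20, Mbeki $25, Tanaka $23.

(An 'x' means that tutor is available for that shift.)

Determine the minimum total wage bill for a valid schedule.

Picking the cheapest available tutor for each shift independently would cost $152, but that ignores the shift limits.
An optimal schedule: May 1→Gallo, May 2→Gallo, May 3→Olsen+Ghosh, May 4→Tanaka, May 5→Ghosh, May 6→Olsen, May 7→Yoon, May 8→Tanaka, May 9→Mbeki.
Total: 14 + 14 + 18 + 20 + 23 + 20 + 18 + 24 + 23 + 25 = $199.

$199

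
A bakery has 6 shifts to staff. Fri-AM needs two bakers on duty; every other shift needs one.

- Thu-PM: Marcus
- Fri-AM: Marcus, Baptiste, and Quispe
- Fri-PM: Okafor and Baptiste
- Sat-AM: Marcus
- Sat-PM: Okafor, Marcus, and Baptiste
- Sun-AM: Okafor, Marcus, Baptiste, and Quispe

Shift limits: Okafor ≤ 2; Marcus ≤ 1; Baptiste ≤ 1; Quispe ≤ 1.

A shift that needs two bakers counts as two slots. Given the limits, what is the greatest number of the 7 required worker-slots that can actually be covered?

5

Total capacity across all bakers is 2+1+1+1 = 5, and 7 slots are needed, so at most 5 can be filled.
An assignment achieving 5: Thu-PM→Marcus, Fri-AM→Baptiste+Quispe, Fri-PM→Okafor, Sat-PM→Okafor.
Loads: Okafor 2/2, Marcus 1/1, Baptiste 1/1, Quispe 1/1.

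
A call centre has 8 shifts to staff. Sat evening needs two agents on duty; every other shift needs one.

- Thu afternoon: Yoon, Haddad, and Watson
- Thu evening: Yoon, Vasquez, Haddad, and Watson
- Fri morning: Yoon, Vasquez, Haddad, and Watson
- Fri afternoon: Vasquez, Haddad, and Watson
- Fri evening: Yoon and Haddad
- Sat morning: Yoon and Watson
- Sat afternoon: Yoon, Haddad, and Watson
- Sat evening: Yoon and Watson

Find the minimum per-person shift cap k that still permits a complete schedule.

3

With 4 agents and 9 worker-slots to fill, someone must work at least ⌈9/4⌉ = 3 shifts, so k ≥ 3.
k = 3 works: Thu afternoon→Haddad, Thu evening→Vasquez, Fri morning→Vasquez, Fri afternoon→Vasquez, Fri evening→Yoon, Sat morning→Yoon, Sat afternoon→Haddad, Sat evening→Yoon+Watson.
Loads: Yoon 3, Vasquez 3, Haddad 2, Watson 1 — all ≤ 3.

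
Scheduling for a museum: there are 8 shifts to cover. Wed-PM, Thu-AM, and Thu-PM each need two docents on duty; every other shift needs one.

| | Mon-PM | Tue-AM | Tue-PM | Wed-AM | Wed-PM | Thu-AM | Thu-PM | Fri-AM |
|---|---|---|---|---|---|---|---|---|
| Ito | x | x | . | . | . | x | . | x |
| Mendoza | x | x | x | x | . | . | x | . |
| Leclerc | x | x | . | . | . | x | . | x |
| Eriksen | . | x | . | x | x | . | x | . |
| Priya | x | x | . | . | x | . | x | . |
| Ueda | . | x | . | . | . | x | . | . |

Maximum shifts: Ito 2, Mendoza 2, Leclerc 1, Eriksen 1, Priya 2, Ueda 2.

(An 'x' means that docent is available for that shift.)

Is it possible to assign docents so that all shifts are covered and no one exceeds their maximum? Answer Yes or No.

No

Shifts {Tue-PM, Wed-AM, Wed-PM, Thu-PM} need 6 worker-slots in total, but the docents available for any of those shifts (Mendoza, Eriksen, and Priya) can supply at most 5 among them. So no valid schedule exists.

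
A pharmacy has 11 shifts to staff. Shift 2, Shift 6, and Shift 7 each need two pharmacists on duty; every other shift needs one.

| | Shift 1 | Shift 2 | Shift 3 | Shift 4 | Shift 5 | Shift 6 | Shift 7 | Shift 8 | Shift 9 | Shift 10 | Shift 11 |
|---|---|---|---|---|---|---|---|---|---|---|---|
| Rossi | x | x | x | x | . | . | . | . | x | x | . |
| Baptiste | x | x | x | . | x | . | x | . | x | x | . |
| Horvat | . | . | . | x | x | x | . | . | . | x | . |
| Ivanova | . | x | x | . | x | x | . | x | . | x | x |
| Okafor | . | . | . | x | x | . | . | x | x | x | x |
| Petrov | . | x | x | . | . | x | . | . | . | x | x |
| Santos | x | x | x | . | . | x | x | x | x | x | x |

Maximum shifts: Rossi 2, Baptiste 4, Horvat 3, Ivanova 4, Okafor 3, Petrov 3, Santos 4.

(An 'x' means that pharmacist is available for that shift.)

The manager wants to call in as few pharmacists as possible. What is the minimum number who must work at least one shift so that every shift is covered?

4

14 slots to fill and no one can take more than 4, so at least ⌈14/4⌉ = 4 pharmacists are needed.
Rossi, Baptiste, Ivanova, and Santos alone can cover everything: Shift 1→Rossi, Shift 2→Ivanova+Santos, Shift 3→Baptiste, Shift 4→Rossi, Shift 5→Baptiste, Shift 6→Ivanova+Santos, Shift 7→Baptiste+Santos, Shift 8→Ivanova, Shift 9→Baptiste, Shift 10→Santos, Shift 11→Ivanova.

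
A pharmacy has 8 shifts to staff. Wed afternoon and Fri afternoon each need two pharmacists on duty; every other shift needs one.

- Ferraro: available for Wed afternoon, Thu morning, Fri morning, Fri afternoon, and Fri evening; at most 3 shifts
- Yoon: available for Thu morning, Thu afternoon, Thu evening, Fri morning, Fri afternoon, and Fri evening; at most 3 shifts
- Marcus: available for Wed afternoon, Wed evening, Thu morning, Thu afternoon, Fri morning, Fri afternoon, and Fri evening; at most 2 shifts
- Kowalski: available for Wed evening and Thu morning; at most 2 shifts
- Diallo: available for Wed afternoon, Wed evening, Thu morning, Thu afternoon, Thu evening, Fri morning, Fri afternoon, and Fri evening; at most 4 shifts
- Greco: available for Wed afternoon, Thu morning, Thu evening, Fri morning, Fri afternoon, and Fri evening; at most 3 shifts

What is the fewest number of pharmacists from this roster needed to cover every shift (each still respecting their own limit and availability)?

10 slots to fill and no one can take more than 4, so at least ⌈10/4⌉ = 3 pharmacists are needed.
Ferraro, Yoon, and Diallo alone can cover everything: Wed afternoon→Ferraro+Diallo, Wed evening→Diallo, Thu morning→Ferraro, Thu afternoon→Yoon, Thu evening→Yoon, Fri morning→Ferraro, Fri afternoon→Yoon+Diallo, Fri evening→Diallo.

3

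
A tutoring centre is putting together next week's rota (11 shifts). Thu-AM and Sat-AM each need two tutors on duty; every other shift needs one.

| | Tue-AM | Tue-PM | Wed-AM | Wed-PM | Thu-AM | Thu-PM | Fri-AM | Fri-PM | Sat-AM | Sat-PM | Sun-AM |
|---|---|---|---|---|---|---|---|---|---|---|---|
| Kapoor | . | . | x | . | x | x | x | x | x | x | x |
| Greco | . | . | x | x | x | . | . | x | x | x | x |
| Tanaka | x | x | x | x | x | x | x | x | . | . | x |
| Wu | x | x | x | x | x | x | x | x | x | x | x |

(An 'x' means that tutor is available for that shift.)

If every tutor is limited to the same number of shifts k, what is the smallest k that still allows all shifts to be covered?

4

With 4 tutors and 13 worker-slots to fill, someone must work at least ⌈13/4⌉ = 4 shifts, so k ≥ 4.
k = 4 works: Tue-AM→Tanaka, Tue-PM→Tanaka, Wed-AM→Greco, Wed-PM→Greco, Thu-AM→Tanaka+Wu, Thu-PM→Kapoor, Fri-AM→Kapoor, Fri-PM→Greco, Sat-AM→Kapoor+Greco, Sat-PM→Kapoor, Sun-AM→Tanaka.
Loads: Kapoor 4, Greco 4, Tanaka 4, Wu 1 — all ≤ 4.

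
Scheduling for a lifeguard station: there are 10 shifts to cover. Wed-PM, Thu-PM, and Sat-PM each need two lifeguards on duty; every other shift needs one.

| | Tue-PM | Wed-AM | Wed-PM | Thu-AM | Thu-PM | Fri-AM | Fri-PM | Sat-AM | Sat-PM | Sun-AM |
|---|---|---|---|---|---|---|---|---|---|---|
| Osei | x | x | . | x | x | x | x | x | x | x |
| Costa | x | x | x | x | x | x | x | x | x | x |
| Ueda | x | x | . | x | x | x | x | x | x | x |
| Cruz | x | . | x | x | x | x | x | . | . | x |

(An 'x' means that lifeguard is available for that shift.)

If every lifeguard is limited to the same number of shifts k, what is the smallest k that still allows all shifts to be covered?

With 4 lifeguards and 13 worker-slots to fill, someone must work at least ⌈13/4⌉ = 4 shifts, so k ≥ 4.
k = 4 works: Tue-PM→Osei, Wed-AM→Osei, Wed-PM→Costa+Cruz, Thu-AM→Costa, Thu-PM→Ueda+Cruz, Fri-AM→Costa, Fri-PM→Ueda, Sat-AM→Osei, Sat-PM→Osei+Costa, Sun-AM→Ueda.
Loads: Osei 4, Costa 4, Ueda 3, Cruz 2 — all ≤ 4.

4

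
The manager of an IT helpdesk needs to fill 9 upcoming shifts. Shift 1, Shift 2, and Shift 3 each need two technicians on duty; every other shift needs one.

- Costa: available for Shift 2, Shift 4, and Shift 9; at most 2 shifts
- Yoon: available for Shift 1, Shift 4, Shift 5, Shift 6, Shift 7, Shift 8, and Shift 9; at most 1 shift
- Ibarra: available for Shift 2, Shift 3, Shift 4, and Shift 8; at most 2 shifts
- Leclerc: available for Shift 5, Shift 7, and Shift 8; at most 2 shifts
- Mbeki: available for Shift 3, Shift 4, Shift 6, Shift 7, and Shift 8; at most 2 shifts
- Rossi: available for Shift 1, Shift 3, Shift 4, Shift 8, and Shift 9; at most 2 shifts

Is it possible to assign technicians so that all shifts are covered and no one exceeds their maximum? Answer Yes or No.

No

Total capacity is 2+1+2+2+2+2 = 11 but 12 worker-slots are needed — infeasible.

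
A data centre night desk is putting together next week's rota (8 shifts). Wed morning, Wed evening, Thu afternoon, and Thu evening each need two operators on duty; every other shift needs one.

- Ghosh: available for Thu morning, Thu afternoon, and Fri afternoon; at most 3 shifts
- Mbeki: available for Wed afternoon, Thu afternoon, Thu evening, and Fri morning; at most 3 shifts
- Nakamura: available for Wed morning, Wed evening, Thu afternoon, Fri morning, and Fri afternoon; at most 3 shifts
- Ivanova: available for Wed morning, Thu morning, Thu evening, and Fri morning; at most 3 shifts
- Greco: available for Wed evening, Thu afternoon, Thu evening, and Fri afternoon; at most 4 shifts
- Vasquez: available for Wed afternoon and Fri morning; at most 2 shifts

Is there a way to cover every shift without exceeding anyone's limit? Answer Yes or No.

Wed morning can only be covered by Nakamura and Ivanova, so that assignment is forced.
Wed evening can only be covered by Nakamura and Greco, so that assignment is forced.
One valid schedule: Wed morning→Nakamura+Ivanova, Wed afternoon→Mbeki, Wed evening→Nakamura+Greco, Thu morning→Ghosh, Thu afternoon→Ghosh+Nakamura, Thu evening→Mbeki+Ivanova, Fri morning→Mbeki, Fri afternoon→Ghosh.
Loads: Ghosh 3/3, Mbeki 3/3, Nakamura 3/3, Ivanova 2/3, Greco 1/4, Vasquez 0/2 — all within limits.

Yes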